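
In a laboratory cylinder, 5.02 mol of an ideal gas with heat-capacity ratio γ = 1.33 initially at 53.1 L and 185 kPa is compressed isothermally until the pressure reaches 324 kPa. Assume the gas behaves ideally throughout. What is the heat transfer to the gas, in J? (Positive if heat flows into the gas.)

T₁ = P₁V₁/(nR) = 185×53.1/(5.02×8.314) = 235 K.
Isothermal: T stays 235 K; PV = const ⇒ V₂ = 30.3 L, P₂ = 324 kPa.
ΔU = 0 (ideal gas, T constant).
W = nRT ln(V₂/V₁) = 5.02×8.314×235×ln(0.571) = -5500 J.
Q = ΔU + W = -5500 J.

-5500 J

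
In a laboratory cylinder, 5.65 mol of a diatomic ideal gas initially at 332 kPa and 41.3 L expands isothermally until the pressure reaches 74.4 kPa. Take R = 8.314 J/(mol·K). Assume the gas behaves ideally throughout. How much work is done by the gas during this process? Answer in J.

T₁ = P₁V₁/(nR) = 332×41.3/(5.65×8.314) = 292 K.
Isothermal: T stays 292 K; PV = const ⇒ V₂ = 184 L, P₂ = 74.4 kPa.
W = nRT ln(V₂/V₁) = 5.65×8.314×292×ln(4.46) = 20500 J.

20500 J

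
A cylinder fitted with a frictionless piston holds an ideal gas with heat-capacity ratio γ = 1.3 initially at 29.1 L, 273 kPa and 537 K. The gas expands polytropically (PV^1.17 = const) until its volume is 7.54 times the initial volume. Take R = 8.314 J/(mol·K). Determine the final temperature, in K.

381 K

Polytropic n=1.17: T₂ = T₁(V₁/V₂)^(n−1) = 537×(0.133)^0.17 = 381 K; P₂ = P₁(V₁/V₂)^n = 25.7 kPa.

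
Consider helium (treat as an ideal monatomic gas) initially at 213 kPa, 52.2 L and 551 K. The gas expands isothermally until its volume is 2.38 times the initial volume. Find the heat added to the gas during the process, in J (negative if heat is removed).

n = P₁V₁/(RT₁) = 213×52.2/(8.314×551) = 2.43 mol.
Isothermal: T stays 551 K; PV = const ⇒ V₂ = 124 L, P₂ = 89.5 kPa.
ΔU = 0 (ideal gas, T constant).
W = nRT ln(V₂/V₁) = 2.43×8.314×551×ln(2.38) = 9640 J.
Q = ΔU + W = 9640 J.

9640 J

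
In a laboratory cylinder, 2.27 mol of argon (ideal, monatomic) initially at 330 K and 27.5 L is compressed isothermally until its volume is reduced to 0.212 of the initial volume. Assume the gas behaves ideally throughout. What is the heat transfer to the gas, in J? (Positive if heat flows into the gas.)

P₁ = nRT₁/V₁ = 2.27×8.314×330/27.5 = 226 kPa.
Isothermal: T stays 330 K; PV = const ⇒ V₂ = 5.83 L, P₂ = 1070 kPa.
ΔU = 0 (ideal gas, T constant).
W = nRT ln(V₂/V₁) = 2.27×8.314×330×ln(0.212) = -9660 J.
Q = ΔU + W = -9660 J.

-9660 J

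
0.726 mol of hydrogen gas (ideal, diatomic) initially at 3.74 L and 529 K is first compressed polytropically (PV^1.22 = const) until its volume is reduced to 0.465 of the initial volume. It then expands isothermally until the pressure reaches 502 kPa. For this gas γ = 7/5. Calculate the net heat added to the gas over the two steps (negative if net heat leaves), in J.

P₁ = nRT₁/V₁ = 0.726×8.314×529/3.74 = 854 kPa.
Step 1 — Polytropic n=1.22: T₂ = T₁(V₁/V₂)^(n−1) = 529×(2.15)^0.22 = 626 K; P₂ = P₁(V₁/V₂)^n = 2170 kPa.
W = (P₁V₁−P₂V₂)/(n−1) = (854×3.74−2170×1.74)/0.22 = -2660 J.
ΔU = nCvΔT = 0.726×20.8×(626−529) = 1460 J.
Q = ΔU + W = -1200 J.
State after step 1: P = 2170 kPa, V = 1.74 L, T = 626 K.
Step 2 — Isothermal: T stays 626 K; PV = const ⇒ V₂ = 7.53 L, P₂ = 502 kPa.
ΔU = 0 (ideal gas, T constant).
W = nRT ln(V₂/V₁) = 0.726×8.314×626×ln(4.33) = 5540 J.
Q = ΔU + W = 5540 J.
Net over both steps: W = 2870 J, Q = 4340 J, ΔU = 1460 J.

4340 J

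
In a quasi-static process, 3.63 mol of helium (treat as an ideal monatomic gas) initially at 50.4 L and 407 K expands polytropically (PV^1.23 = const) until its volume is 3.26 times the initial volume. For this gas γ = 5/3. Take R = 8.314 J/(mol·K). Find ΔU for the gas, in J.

P₁ = nRT₁/V₁ = 3.63×8.314×407/50.4 = 244 kPa.
Polytropic n=1.23: T₂ = T₁(V₁/V₂)^(n−1) = 407×(0.307)^0.23 = 310 K; P₂ = P₁(V₁/V₂)^n = 57.0 kPa.
For an ideal gas ΔU = nCvΔT with Cv = (3/2)R = 12.5 J/(mol·K).
ΔU = 3.63×12.5×(310−407) = -4380 J.

-4380 J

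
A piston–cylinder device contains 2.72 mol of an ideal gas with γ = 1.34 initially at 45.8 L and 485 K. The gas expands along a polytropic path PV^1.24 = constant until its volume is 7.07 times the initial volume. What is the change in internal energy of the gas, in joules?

-12100 J

P₁ = nRT₁/V₁ = 2.72×8.314×485/45.8 = 239 kPa.
Polytropic n=1.24: T₂ = T₁(V₁/V₂)^(n−1) = 485×(0.141)^0.24 = 303 K; P₂ = P₁(V₁/V₂)^n = 21.2 kPa.
For an ideal gas ΔU = nCvΔT with Cv = R/(γ−1) = 24.5 J/(mol·K).
ΔU = 2.72×24.5×(303−485) = -12100 J.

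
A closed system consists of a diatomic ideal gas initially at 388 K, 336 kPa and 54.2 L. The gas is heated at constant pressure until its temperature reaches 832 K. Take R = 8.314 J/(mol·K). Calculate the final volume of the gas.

116 L

Isobaric: P stays 336 kPa; V/T = const ⇒ T₂ = 832 K, V₂ = 116 L.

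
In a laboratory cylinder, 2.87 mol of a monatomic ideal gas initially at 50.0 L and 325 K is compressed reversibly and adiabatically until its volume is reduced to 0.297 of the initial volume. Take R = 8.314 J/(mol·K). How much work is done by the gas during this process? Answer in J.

-14500 J

P₁ = nRT₁/V₁ = 2.87×8.314×325/50.0 = 155 kPa.
Adiabatic: TV^(γ−1) = const ⇒ T₂ = 325×(3.37)^0.667 = 730 K; PV^γ = const ⇒ P₂ = 1170 kPa.
ΔU = nCvΔT = 2.87×12.5×(730−325) = 14500 J.
Q = 0 for an adiabatic process, so W = −ΔU = -14500 J.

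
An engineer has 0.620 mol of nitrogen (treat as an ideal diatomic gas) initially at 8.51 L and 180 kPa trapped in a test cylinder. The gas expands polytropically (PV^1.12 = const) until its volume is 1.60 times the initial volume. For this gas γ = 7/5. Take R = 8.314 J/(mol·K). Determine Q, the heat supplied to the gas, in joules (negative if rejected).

490 J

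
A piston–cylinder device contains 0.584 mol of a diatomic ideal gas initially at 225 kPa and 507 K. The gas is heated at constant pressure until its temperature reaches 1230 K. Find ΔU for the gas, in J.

V₁ = nRT₁/P₁ = 0.584×8.314×507/225 = 10.9 L.
Isobaric: P stays 225 kPa; V/T = const ⇒ T₂ = 1230 K, V₂ = 26.5 L.
For an ideal gas ΔU = nCvΔT with Cv = (5/2)R = 20.8 J/(mol·K).
ΔU = 0.584×20.8×(1230−507) = 8780 J.

8780 J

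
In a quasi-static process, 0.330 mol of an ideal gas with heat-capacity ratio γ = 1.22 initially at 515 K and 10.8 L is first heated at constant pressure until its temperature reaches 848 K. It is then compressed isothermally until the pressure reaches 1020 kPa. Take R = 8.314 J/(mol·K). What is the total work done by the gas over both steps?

P₁ = nRT₁/V₁ = 0.330×8.314×515/10.8 = 131 kPa.
Step 1 — Isobaric: P stays 131 kPa; V/T = const ⇒ T₂ = 848 K, V₂ = 17.8 L.
W = PΔV = 131×(17.8−10.8) kPa·L = 914 J.
ΔU = nCvΔT = 0.330×37.8×(848−515) = 4150 J.
Q = ΔU + W = nCpΔT = 5070 J.
State after step 1: P = 131 kPa, V = 17.8 L, T = 848 K.
Step 2 — Isothermal: T stays 848 K; PV = const ⇒ V₂ = 2.28 L, P₂ = 1020 kPa.
ΔU = 0 (ideal gas, T constant).
W = nRT ln(V₂/V₁) = 0.330×8.314×848×ln(0.128) = -4780 J.
Q = ΔU + W = -4780 J.
Net over both steps: W = -3860 J, Q = 288 J, ΔU = 4150 J.

-3860 J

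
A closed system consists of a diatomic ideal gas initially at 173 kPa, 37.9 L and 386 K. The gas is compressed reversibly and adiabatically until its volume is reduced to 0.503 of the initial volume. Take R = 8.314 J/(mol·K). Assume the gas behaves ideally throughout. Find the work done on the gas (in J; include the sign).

n = P₁V₁/(RT₁) = 173×37.9/(8.314×386) = 2.04 mol.
Adiabatic: TV^(γ−1) = const ⇒ T₂ = 386×(1.99)^0.400 = 508 K; PV^γ = const ⇒ P₂ = 453 kPa.
ΔU = nCvΔT = 2.04×20.8×(508−386) = 5190 J.
Q = 0 for an adiabatic process, so W = −ΔU = -5190 J.
Work done on the gas = −W_by = 5190 J.

5190 J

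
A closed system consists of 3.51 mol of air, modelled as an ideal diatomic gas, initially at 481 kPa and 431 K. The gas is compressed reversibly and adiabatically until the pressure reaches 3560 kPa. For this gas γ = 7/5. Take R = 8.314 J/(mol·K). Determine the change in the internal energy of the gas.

24300 J

V₁ = nRT₁/P₁ = 3.51×8.314×431/481 = 26.1 L.
Adiabatic: T₂/T₁ = (P₂/P₁)^((γ−1)/γ) ⇒ T₂ = 431×(7.40)^0.286 = 764 K; V₂ = 6.26 L.
For an ideal gas ΔU = nCvΔT with Cv = (5/2)R = 20.8 J/(mol·K).
ΔU = 3.51×20.8×(764−431) = 24300 J.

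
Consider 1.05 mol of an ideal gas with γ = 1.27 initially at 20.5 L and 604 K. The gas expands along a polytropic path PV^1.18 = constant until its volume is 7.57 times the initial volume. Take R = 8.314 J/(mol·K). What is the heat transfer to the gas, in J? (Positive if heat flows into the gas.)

2980 J

P₁ = nRT₁/V₁ = 1.05×8.314×604/20.5 = 257 kPa.
Polytropic n=1.18: T₂ = T₁(V₁/V₂)^(n−1) = 604×(0.132)^0.18 = 420 K; P₂ = P₁(V₁/V₂)^n = 23.6 kPa.
W = (P₁V₁−P₂V₂)/(n−1) = (257×20.5−23.6×155)/0.18 = 8940 J.
ΔU = nCvΔT = 1.05×30.8×(420−604) = -5960 J.
Q = ΔU + W = 2980 J.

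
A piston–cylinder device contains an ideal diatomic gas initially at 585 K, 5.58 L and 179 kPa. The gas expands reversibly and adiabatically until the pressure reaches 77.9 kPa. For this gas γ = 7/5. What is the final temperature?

461 K

Adiabatic: T₂/T₁ = (P₂/P₁)^((γ−1)/γ) ⇒ T₂ = 585×(0.435)^0.286 = 461 K; V₂ = 10.1 L.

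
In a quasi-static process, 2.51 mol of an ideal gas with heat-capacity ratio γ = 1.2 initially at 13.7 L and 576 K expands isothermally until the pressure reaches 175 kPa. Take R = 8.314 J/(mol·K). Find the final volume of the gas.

P₁ = nRT₁/V₁ = 2.51×8.314×576/13.7 = 877 kPa.
Isothermal: T stays 576 K; PV = const ⇒ V₂ = 68.7 L, P₂ = 175 kPa.

68.7 L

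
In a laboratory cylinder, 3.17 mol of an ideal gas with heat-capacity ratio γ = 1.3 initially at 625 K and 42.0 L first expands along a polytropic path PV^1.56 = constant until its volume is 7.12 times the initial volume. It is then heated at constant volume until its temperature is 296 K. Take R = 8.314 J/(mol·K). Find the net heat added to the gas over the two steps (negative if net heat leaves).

P₁ = nRT₁/V₁ = 3.17×8.314×625/42.0 = 392 kPa.
Step 1 — Polytropic n=1.56: T₂ = T₁(V₁/V₂)^(n−1) = 625×(0.140)^0.56 = 208 K; P₂ = P₁(V₁/V₂)^n = 18.3 kPa.
W = (P₁V₁−P₂V₂)/(n−1) = (392×42.0−18.3×299)/0.56 = 19600 J.
ΔU = nCvΔT = 3.17×27.7×(208−625) = -36600 J.
Q = ΔU + W = -17000 J.
State after step 1: P = 18.3 kPa, V = 299 L, T = 208 K.
Step 2 — Isochoric: V stays 299 L; P/T = const ⇒ T₂ = 296 K, P₂ = 26.1 kPa.
W = 0 (no volume change).
ΔU = nCvΔT = 3.17×27.7×(296−208) = 7710 J.
Q = ΔU = 7710 J.
Net over both steps: W = 19600 J, Q = -9290 J, ΔU = -28900 J.

-9290 J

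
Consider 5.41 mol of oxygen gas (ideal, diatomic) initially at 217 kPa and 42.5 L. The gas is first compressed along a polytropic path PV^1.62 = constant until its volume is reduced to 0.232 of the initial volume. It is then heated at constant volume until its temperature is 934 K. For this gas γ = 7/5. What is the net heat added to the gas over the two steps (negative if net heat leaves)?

60000 J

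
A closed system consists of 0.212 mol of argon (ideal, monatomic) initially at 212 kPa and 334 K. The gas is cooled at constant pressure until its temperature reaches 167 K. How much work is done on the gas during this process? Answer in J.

294 J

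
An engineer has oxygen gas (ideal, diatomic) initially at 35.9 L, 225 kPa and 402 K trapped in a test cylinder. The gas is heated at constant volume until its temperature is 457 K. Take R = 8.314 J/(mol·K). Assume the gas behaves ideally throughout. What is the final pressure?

256 kPa

Isochoric: V stays 35.9 L; P/T = const ⇒ T₂ = 457 K, P₂ = 256 kPa.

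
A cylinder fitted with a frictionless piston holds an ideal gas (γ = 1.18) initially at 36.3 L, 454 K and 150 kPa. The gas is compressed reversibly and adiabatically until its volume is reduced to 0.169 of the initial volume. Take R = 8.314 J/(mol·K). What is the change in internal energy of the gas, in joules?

n = P₁V₁/(RT₁) = 150×36.3/(8.314×454) = 1.44 mol.
Adiabatic: TV^(γ−1) = const ⇒ T₂ = 454×(5.92)^0.180 = 625 K; PV^γ = const ⇒ P₂ = 1220 kPa.
For an ideal gas ΔU = nCvΔT with Cv = R/(γ−1) = 46.2 J/(mol·K).
ΔU = 1.44×46.2×(625−454) = 11400 J.

11400 J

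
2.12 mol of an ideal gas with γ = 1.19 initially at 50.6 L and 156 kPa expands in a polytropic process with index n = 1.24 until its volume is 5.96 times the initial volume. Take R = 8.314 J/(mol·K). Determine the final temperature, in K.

T₁ = P₁V₁/(nR) = 156×50.6/(2.12×8.314) = 448 K.
Polytropic n=1.24: T₂ = T₁(V₁/V₂)^(n−1) = 448×(0.168)^0.24 = 292 K; P₂ = P₁(V₁/V₂)^n = 17.1 kPa.

292 K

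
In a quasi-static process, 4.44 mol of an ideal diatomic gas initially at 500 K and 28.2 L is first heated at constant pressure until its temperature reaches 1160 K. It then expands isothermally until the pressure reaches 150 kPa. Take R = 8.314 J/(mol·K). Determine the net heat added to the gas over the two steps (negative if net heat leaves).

P₁ = nRT₁/V₁ = 4.44×8.314×500/28.2 = 655 kPa.
Step 1 — Isobaric: P stays 655 kPa; V/T = const ⇒ T₂ = 1160 K, V₂ = 65.4 L.
W = PΔV = 655×(65.4−28.2) kPa·L = 24400 J.
ΔU = nCvΔT = 4.44×20.8×(1160−500) = 60900 J.
Q = ΔU + W = nCpΔT = 85300 J.
State after step 1: P = 655 kPa, V = 65.4 L, T = 1160 K.
Step 2 — Isothermal: T stays 1160 K; PV = const ⇒ V₂ = 285 L, P₂ = 150 kPa.
ΔU = 0 (ideal gas, T constant).
W = nRT ln(V₂/V₁) = 4.44×8.314×1160×ln(4.36) = 63100 J.
Q = ΔU + W = 63100 J.
Net over both steps: W = 87400 J, Q = 148000 J, ΔU = 60900 J.

148000 J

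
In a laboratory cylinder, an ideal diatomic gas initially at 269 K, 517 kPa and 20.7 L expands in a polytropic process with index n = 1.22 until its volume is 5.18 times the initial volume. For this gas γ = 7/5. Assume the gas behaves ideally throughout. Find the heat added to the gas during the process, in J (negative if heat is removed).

6650 J

n = P₁V₁/(RT₁) = 517×20.7/(8.314×269) = 4.79 mol.
Polytropic n=1.22: T₂ = T₁(V₁/V₂)^(n−1) = 269×(0.193)^0.22 = 187 K; P₂ = P₁(V₁/V₂)^n = 69.5 kPa.
W = (P₁V₁−P₂V₂)/(n−1) = (517×20.7−69.5×107)/0.22 = 14800 J.
ΔU = nCvΔT = 4.79×20.8×(187−269) = -8120 J.
Q = ΔU + W = 6650 J.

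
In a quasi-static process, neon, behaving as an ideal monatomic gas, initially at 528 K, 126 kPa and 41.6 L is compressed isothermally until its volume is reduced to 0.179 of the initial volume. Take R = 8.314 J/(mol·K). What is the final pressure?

Isothermal: T stays 528 K; PV = const ⇒ V₂ = 7.45 L, P₂ = 704 kPa.

704 kPa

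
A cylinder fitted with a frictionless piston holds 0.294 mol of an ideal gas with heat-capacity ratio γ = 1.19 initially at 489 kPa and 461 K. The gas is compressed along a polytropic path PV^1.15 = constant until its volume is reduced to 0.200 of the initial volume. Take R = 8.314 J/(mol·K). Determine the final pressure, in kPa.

V₁ = nRT₁/P₁ = 0.294×8.314×461/489 = 2.30 L.
Polytropic n=1.15: T₂ = T₁(V₁/V₂)^(n−1) = 461×(5.00)^0.15 = 587 K; P₂ = P₁(V₁/V₂)^n = 3110 kPa.

3110 kPa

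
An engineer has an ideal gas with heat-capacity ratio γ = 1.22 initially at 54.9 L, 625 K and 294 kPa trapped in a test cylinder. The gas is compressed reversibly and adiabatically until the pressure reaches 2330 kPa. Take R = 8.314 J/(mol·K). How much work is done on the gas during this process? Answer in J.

n = P₁V₁/(RT₁) = 294×54.9/(8.314×625) = 3.11 mol.
Adiabatic: T₂/T₁ = (P₂/P₁)^((γ−1)/γ) ⇒ T₂ = 625×(7.93)^0.180 = 908 K; V₂ = 10.1 L.
ΔU = nCvΔT = 3.11×37.8×(908−625) = 33200 J.
Q = 0 for an adiabatic process, so W = −ΔU = -33200 J.
Work done on the gas = −W_by = 33200 J.

33200 J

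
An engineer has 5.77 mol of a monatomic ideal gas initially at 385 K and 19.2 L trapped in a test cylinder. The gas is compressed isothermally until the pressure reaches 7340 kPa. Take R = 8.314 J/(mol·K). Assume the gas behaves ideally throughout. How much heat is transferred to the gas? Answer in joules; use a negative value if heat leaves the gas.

P₁ = nRT₁/V₁ = 5.77×8.314×385/19.2 = 962 kPa.
Isothermal: T stays 385 K; PV = const ⇒ V₂ = 2.52 L, P₂ = 7340 kPa.
ΔU = 0 (ideal gas, T constant).
W = nRT ln(V₂/V₁) = 5.77×8.314×385×ln(0.131) = -37500 J.
Q = ΔU + W = -37500 J.

-37500 J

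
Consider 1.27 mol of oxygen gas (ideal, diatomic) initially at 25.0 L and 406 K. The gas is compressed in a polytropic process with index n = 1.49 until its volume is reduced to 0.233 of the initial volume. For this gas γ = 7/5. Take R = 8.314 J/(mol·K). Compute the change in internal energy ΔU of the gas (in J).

11200 J

P₁ = nRT₁/V₁ = 1.27×8.314×406/25.0 = 171 kPa.
Polytropic n=1.49: T₂ = T₁(V₁/V₂)^(n−1) = 406×(4.29)^0.49 = 829 K; P₂ = P₁(V₁/V₂)^n = 1500 kPa.
For an ideal gas ΔU = nCvΔT with Cv = (5/2)R = 20.8 J/(mol·K).
ΔU = 1.27×20.8×(829−406) = 11200 J.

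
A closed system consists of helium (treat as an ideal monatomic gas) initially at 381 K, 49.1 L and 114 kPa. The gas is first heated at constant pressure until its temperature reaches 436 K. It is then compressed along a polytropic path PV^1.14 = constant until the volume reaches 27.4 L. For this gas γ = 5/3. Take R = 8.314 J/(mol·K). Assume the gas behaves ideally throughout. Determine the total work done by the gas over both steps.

n = P₁V₁/(RT₁) = 114×49.1/(8.314×381) = 1.77 mol.
Step 1 — Isobaric: P stays 114 kPa; V/T = const ⇒ T₂ = 436 K, V₂ = 56.2 L.
W = PΔV = 114×(56.2−49.1) kPa·L = 808 J.
ΔU = nCvΔT = 1.77×12.5×(436−381) = 1210 J.
Q = ΔU + W = nCpΔT = 2020 J.
State after step 1: P = 114 kPa, V = 56.2 L, T = 436 K.
Step 2 — Polytropic n=1.14: T₂ = T₁(V₁/V₂)^(n−1) = 436×(2.05)^0.14 = 482 K; P₂ = P₁(V₁/V₂)^n = 259 kPa.
W = (P₁V₁−P₂V₂)/(n−1) = (114×56.2−259×27.4)/0.14 = -4840 J.
ΔU = nCvΔT = 1.77×12.5×(482−436) = 1020 J.
Q = ΔU + W = -3820 J.
Net over both steps: W = -4030 J, Q = -1800 J, ΔU = 2230 J.

-4030 J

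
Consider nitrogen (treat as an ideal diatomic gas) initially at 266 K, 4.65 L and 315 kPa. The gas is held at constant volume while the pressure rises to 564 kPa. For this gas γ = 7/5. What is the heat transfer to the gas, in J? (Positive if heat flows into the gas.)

n = P₁V₁/(RT₁) = 315×4.65/(8.314×266) = 0.662 mol.
Isochoric: V stays 4.65 L; P/T = const ⇒ T₂ = 476 K, P₂ = 564 kPa.
W = 0 (no volume change).
ΔU = nCvΔT = 0.662×20.8×(476−266) = 2890 J.
Q = ΔU = 2890 J.

2890 J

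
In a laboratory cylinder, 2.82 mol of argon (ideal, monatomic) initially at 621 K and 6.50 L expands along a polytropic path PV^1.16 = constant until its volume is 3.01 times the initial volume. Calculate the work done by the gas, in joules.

14700 J

P₁ = nRT₁/V₁ = 2.82×8.314×621/6.50 = 2240 kPa.
Polytropic n=1.16: T₂ = T₁(V₁/V₂)^(n−1) = 621×(0.332)^0.16 = 521 K; P₂ = P₁(V₁/V₂)^n = 624 kPa.
W = (P₁V₁−P₂V₂)/(n−1) = (2240×6.50−624×19.6)/0.16 = 14700 J.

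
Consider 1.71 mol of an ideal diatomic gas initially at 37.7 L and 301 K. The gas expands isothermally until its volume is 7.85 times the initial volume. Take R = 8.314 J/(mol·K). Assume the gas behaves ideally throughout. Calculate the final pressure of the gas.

P₁ = nRT₁/V₁ = 1.71×8.314×301/37.7 = 114 kPa.
Isothermal: T stays 301 K; PV = const ⇒ V₂ = 296 L, P₂ = 14.5 kPa.

14.5 kPa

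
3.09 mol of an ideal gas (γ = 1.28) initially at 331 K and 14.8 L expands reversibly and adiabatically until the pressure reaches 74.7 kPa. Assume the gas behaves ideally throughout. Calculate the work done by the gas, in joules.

10900 J

P₁ = nRT₁/V₁ = 3.09×8.314×331/14.8 = 575 kPa.
Adiabatic: T₂/T₁ = (P₂/P₁)^((γ−1)/γ) ⇒ T₂ = 331×(0.130)^0.219 = 212 K; V₂ = 72.9 L.
ΔU = nCvΔT = 3.09×29.7×(212−331) = -10900 J.
Q = 0 for an adiabatic process, so W = −ΔU = 10900 J.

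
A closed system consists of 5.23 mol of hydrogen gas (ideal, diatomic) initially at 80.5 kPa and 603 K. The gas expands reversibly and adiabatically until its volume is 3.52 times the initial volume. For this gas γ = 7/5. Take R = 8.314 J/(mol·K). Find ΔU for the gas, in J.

-25900 J

V₁ = nRT₁/P₁ = 5.23×8.314×603/80.5 = 326 L.
Adiabatic: TV^(γ−1) = const ⇒ T₂ = 603×(0.284)^0.400 = 365 K; PV^γ = const ⇒ P₂ = 13.8 kPa.
For an ideal gas ΔU = nCvΔT with Cv = (5/2)R = 20.8 J/(mol·K).
ΔU = 5.23×20.8×(365−603) = -25900 J.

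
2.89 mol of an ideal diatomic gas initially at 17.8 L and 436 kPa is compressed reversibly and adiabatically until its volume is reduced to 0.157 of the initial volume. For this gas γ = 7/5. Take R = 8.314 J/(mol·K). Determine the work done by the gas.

-21300 J

T₁ = P₁V₁/(nR) = 436×17.8/(2.89×8.314) = 323 K.
Adiabatic: TV^(γ−1) = const ⇒ T₂ = 323×(6.37)^0.400 = 677 K; PV^γ = const ⇒ P₂ = 5820 kPa.
ΔU = nCvΔT = 2.89×20.8×(677−323) = 21300 J.
Q = 0 for an adiabatic process, so W = −ΔU = -21300 J.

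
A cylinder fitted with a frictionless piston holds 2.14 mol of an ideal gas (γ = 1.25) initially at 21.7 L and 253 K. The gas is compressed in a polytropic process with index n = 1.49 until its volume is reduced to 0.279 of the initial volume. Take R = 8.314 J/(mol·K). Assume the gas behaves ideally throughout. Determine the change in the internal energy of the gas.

15700 J

P₁ = nRT₁/V₁ = 2.14×8.314×253/21.7 = 207 kPa.
Polytropic n=1.49: T₂ = T₁(V₁/V₂)^(n−1) = 253×(3.58)^0.49 = 473 K; P₂ = P₁(V₁/V₂)^n = 1390 kPa.
For an ideal gas ΔU = nCvΔT with Cv = R/(γ−1) = 33.3 J/(mol·K).
ΔU = 2.14×33.3×(473−253) = 15700 J.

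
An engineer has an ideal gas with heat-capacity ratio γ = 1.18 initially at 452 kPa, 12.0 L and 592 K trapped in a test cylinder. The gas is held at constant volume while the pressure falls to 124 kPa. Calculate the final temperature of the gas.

Isochoric: V stays 12.0 L; P/T = const ⇒ T₂ = 162 K, P₂ = 124 kPa.

162 K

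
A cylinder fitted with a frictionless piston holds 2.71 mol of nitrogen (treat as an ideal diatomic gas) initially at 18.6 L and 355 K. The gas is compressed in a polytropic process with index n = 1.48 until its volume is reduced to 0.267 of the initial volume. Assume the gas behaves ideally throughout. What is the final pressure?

3040 kPa

P₁ = nRT₁/V₁ = 2.71×8.314×355/18.6 = 430 kPa.
Polytropic n=1.48: T₂ = T₁(V₁/V₂)^(n−1) = 355×(3.75)^0.48 = 669 K; P₂ = P₁(V₁/V₂)^n = 3040 kPa.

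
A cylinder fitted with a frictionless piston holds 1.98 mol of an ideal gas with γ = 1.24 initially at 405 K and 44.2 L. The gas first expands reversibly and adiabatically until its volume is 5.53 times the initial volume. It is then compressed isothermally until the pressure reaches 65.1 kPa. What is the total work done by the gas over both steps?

3690 J

P₁ = nRT₁/V₁ = 1.98×8.314×405/44.2 = 151 kPa.
Step 1 — Adiabatic: TV^(γ−1) = const ⇒ T₂ = 405×(0.181)^0.240 = 269 K; PV^γ = const ⇒ P₂ = 18.1 kPa.
ΔU = nCvΔT = 1.98×34.6×(269−405) = -9350 J.
Q = 0 for an adiabatic process, so W = −ΔU = 9350 J.
State after step 1: P = 18.1 kPa, V = 244 L, T = 269 K.
Step 2 — Isothermal: T stays 269 K; PV = const ⇒ V₂ = 67.9 L, P₂ = 65.1 kPa.
ΔU = 0 (ideal gas, T constant).
W = nRT ln(V₂/V₁) = 1.98×8.314×269×ln(0.278) = -5660 J.
Q = ΔU + W = -5660 J.
Net over both steps: W = 3690 J, Q = -5660 J, ΔU = -9350 J.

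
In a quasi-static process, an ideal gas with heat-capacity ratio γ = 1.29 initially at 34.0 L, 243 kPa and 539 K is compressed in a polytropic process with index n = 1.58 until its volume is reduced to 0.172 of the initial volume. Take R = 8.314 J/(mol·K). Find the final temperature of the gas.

Polytropic n=1.58: T₂ = T₁(V₁/V₂)^(n−1) = 539×(5.81)^0.58 = 1500 K; P₂ = P₁(V₁/V₂)^n = 3920 kPa.

1500 K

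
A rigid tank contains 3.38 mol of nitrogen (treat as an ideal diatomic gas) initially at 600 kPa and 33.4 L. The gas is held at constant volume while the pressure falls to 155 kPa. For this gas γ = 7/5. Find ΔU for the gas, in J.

-37200 J

T₁ = P₁V₁/(nR) = 600×33.4/(3.38×8.314) = 713 K.
Isochoric: V stays 33.4 L; P/T = const ⇒ T₂ = 184 K, P₂ = 155 kPa.
For an ideal gas ΔU = nCvΔT with Cv = (5/2)R = 20.8 J/(mol·K).
ΔU = 3.38×20.8×(184−713) = -37200 J.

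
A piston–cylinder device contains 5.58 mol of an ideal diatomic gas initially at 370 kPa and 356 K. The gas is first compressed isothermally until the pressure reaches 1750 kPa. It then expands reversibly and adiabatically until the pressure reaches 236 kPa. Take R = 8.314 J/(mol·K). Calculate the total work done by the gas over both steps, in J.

V₁ = nRT₁/P₁ = 5.58×8.314×356/370 = 44.6 L.
Step 1 — Isothermal: T stays 356 K; PV = const ⇒ V₂ = 9.44 L, P₂ = 1750 kPa.
ΔU = 0 (ideal gas, T constant).
W = nRT ln(V₂/V₁) = 5.58×8.314×356×ln(0.211) = -25700 J.
Q = ΔU + W = -25700 J.
State after step 1: P = 1750 kPa, V = 9.44 L, T = 356 K.
Step 2 — Adiabatic: T₂/T₁ = (P₂/P₁)^((γ−1)/γ) ⇒ T₂ = 356×(0.135)^0.286 = 201 K; V₂ = 39.5 L.
ΔU = nCvΔT = 5.58×20.8×(201−356) = -18000 J.
Q = 0 for an adiabatic process, so W = −ΔU = 18000 J.
Net over both steps: W = -7670 J, Q = -25700 J, ΔU = -18000 J.

-7670 J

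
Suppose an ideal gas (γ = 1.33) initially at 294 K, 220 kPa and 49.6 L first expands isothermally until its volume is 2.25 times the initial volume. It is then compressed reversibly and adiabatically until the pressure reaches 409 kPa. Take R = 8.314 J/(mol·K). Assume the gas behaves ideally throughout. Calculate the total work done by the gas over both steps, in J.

n = P₁V₁/(RT₁) = 220×49.6/(8.314×294) = 4.46 mol.
Step 1 — Isothermal: T stays 294 K; PV = const ⇒ V₂ = 112 L, P₂ = 97.8 kPa.
ΔU = 0 (ideal gas, T constant).
W = nRT ln(V₂/V₁) = 4.46×8.314×294×ln(2.25) = 8850 J.
Q = ΔU + W = 8850 J.
State after step 1: P = 97.8 kPa, V = 112 L, T = 294 K.
Step 2 — Adiabatic: T₂/T₁ = (P₂/P₁)^((γ−1)/γ) ⇒ T₂ = 294×(4.18)^0.248 = 419 K; V₂ = 38.1 L.
ΔU = nCvΔT = 4.46×25.2×(419−294) = 14100 J.
Q = 0 for an adiabatic process, so W = −ΔU = -14100 J.
Net over both steps: W = -5250 J, Q = 8850 J, ΔU = 14100 J.

-5250 J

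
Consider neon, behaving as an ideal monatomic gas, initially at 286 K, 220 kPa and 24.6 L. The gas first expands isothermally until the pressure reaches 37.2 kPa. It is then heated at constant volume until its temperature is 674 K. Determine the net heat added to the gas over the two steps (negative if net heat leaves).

n = P₁V₁/(RT₁) = 220×24.6/(8.314×286) = 2.28 mol.
Step 1 — Isothermal: T stays 286 K; PV = const ⇒ V₂ = 145 L, P₂ = 37.2 kPa.
ΔU = 0 (ideal gas, T constant).
W = nRT ln(V₂/V₁) = 2.28×8.314×286×ln(5.91) = 9620 J.
Q = ΔU + W = 9620 J.
State after step 1: P = 37.2 kPa, V = 145 L, T = 286 K.
Step 2 — Isochoric: V stays 145 L; P/T = const ⇒ T₂ = 674 K, P₂ = 87.7 kPa.
W = 0 (no volume change).
ΔU = nCvΔT = 2.28×12.5×(674−286) = 11000 J.
Q = ΔU = 11000 J.
Net over both steps: W = 9620 J, Q = 20600 J, ΔU = 11000 J.

20600 J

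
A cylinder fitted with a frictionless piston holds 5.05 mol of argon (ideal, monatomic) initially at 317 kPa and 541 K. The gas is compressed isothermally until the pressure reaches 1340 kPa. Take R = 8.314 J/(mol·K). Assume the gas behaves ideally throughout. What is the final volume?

17.0 L

V₁ = nRT₁/P₁ = 5.05×8.314×541/317 = 71.7 L.
Isothermal: T stays 541 K; PV = const ⇒ V₂ = 17.0 L, P₂ = 1340 kPa.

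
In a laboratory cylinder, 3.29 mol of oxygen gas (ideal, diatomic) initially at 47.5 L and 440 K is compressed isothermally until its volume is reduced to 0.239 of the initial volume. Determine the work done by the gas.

-17200 J

P₁ = nRT₁/V₁ = 3.29×8.314×440/47.5 = 253 kPa.
Isothermal: T stays 440 K; PV = const ⇒ V₂ = 11.4 L, P₂ = 1060 kPa.
W = nRT ln(V₂/V₁) = 3.29×8.314×440×ln(0.239) = -17200 J.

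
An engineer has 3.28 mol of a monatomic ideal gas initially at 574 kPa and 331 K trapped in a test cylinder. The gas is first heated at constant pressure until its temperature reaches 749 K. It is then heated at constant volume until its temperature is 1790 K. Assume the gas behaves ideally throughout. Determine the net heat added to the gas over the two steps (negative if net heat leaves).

V₁ = nRT₁/P₁ = 3.28×8.314×331/574 = 15.7 L.
Step 1 — Isobaric: P stays 574 kPa; V/T = const ⇒ T₂ = 749 K, V₂ = 35.6 L.
W = PΔV = 574×(35.6−15.7) kPa·L = 11400 J.
ΔU = nCvΔT = 3.28×12.5×(749−331) = 17100 J.
Q = ΔU + W = nCpΔT = 28500 J.
State after step 1: P = 574 kPa, V = 35.6 L, T = 749 K.
Step 2 — Isochoric: V stays 35.6 L; P/T = const ⇒ T₂ = 1790 K, P₂ = 1370 kPa.
W = 0 (no volume change).
ΔU = nCvΔT = 3.28×12.5×(1790−749) = 42600 J.
Q = ΔU = 42600 J.
Net over both steps: W = 11400 J, Q = 71100 J, ΔU = 59700 J.

71100 J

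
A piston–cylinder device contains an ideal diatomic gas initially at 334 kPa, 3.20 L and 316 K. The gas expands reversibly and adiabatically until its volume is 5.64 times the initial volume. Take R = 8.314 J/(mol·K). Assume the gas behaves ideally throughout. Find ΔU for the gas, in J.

n = P₁V₁/(RT₁) = 334×3.20/(8.314×316) = 0.407 mol.
Adiabatic: TV^(γ−1) = const ⇒ T₂ = 316×(0.177)^0.400 = 158 K; PV^γ = const ⇒ P₂ = 29.6 kPa.
For an ideal gas ΔU = nCvΔT with Cv = (5/2)R = 20.8 J/(mol·K).
ΔU = 0.407×20.8×(158−316) = -1330 J.

-1330 J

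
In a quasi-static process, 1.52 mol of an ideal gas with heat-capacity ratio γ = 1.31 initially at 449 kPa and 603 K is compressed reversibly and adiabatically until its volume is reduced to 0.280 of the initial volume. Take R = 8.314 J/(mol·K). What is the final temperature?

895 K

V₁ = nRT₁/P₁ = 1.52×8.314×603/449 = 17.0 L.
Adiabatic: TV^(γ−1) = const ⇒ T₂ = 603×(3.57)^0.310 = 895 K; PV^γ = const ⇒ P₂ = 2380 kPa.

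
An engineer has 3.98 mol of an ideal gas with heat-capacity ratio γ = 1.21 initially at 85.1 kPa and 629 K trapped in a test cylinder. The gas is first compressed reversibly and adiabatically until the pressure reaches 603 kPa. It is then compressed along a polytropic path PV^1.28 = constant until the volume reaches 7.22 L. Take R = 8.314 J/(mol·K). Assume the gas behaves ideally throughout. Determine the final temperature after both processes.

1510 K

V₁ = nRT₁/P₁ = 3.98×8.314×629/85.1 = 245 L.
Step 1 — Adiabatic: T₂/T₁ = (P₂/P₁)^((γ−1)/γ) ⇒ T₂ = 629×(7.09)^0.174 = 884 K; V₂ = 48.5 L.
ΔU = nCvΔT = 3.98×39.6×(884−629) = 40100 J.
Q = 0 for an adiabatic process, so W = −ΔU = -40100 J.
State after step 1: P = 603 kPa, V = 48.5 L, T = 884 K.
Step 2 — Polytropic n=1.28: T₂ = T₁(V₁/V₂)^(n−1) = 884×(6.72)^0.28 = 1510 K; P₂ = P₁(V₁/V₂)^n = 6900 kPa.
W = (P₁V₁−P₂V₂)/(n−1) = (603×48.5−6900×7.22)/0.28 = -73600 J.
ΔU = nCvΔT = 3.98×39.6×(1510−884) = 98100 J.
Q = ΔU + W = 24500 J.
Net over both steps: W = -114000 J, Q = 24500 J, ΔU = 138000 J.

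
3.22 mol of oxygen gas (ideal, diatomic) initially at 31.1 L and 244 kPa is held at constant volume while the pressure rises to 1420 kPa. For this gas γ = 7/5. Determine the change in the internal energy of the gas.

T₁ = P₁V₁/(nR) = 244×31.1/(3.22×8.314) = 283 K.
Isochoric: V stays 31.1 L; P/T = const ⇒ T₂ = 1650 K, P₂ = 1420 kPa.
For an ideal gas ΔU = nCvΔT with Cv = (5/2)R = 20.8 J/(mol·K).
ΔU = 3.22×20.8×(1650−283) = 91400 J.

91400 J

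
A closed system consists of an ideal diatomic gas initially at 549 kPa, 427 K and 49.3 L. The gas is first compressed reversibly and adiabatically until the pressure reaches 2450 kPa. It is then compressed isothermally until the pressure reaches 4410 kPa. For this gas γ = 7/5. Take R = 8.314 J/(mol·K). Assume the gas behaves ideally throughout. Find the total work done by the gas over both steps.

-60500 J

n = P₁V₁/(RT₁) = 549×49.3/(8.314×427) = 7.62 mol.
Step 1 — Adiabatic: T₂/T₁ = (P₂/P₁)^((γ−1)/γ) ⇒ T₂ = 427×(4.46)^0.286 = 655 K; V₂ = 16.9 L.
ΔU = nCvΔT = 7.62×20.8×(655−427) = 36100 J.
Q = 0 for an adiabatic process, so W = −ΔU = -36100 J.
State after step 1: P = 2450 kPa, V = 16.9 L, T = 655 K.
Step 2 — Isothermal: T stays 655 K; PV = const ⇒ V₂ = 9.41 L, P₂ = 4410 kPa.
ΔU = 0 (ideal gas, T constant).
W = nRT ln(V₂/V₁) = 7.62×8.314×655×ln(0.556) = -24400 J.
Q = ΔU + W = -24400 J.
Net over both steps: W = -60500 J, Q = -24400 J, ΔU = 36100 J.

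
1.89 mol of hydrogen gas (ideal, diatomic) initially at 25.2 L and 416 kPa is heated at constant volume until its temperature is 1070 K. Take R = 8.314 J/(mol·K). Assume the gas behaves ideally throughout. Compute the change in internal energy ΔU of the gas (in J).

15800 J

T₁ = P₁V₁/(nR) = 416×25.2/(1.89×8.314) = 667 K.
Isochoric: V stays 25.2 L; P/T = const ⇒ T₂ = 1070 K, P₂ = 667 kPa.
For an ideal gas ΔU = nCvΔT with Cv = (5/2)R = 20.8 J/(mol·K).
ΔU = 1.89×20.8×(1070−667) = 15800 J.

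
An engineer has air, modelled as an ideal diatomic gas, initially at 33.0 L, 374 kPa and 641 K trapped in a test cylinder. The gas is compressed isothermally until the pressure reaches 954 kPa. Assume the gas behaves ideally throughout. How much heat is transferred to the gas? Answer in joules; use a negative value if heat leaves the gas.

n = P₁V₁/(RT₁) = 374×33.0/(8.314×641) = 2.32 mol.
Isothermal: T stays 641 K; PV = const ⇒ V₂ = 12.9 L, P₂ = 954 kPa.
ΔU = 0 (ideal gas, T constant).
W = nRT ln(V₂/V₁) = 2.32×8.314×641×ln(0.392) = -11600 J.
Q = ΔU + W = -11600 J.

-11600 J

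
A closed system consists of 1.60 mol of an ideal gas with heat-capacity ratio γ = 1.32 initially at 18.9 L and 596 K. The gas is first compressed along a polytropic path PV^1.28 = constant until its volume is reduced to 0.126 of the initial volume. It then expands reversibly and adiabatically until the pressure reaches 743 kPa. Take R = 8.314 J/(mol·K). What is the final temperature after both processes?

P₁ = nRT₁/V₁ = 1.60×8.314×596/18.9 = 419 kPa.
Step 1 — Polytropic n=1.28: T₂ = T₁(V₁/V₂)^(n−1) = 596×(7.94)^0.28 = 1060 K; P₂ = P₁(V₁/V₂)^n = 5950 kPa.
W = (P₁V₁−P₂V₂)/(n−1) = (419×18.9−5950×2.38)/0.28 = -22300 J.
ΔU = nCvΔT = 1.60×26.0×(1060−596) = 19500 J.
Q = ΔU + W = -2780 J.
State after step 1: P = 5950 kPa, V = 2.38 L, T = 1060 K.
Step 2 — Adiabatic: T₂/T₁ = (P₂/P₁)^((γ−1)/γ) ⇒ T₂ = 1060×(0.125)^0.242 = 643 K; V₂ = 11.5 L.
ΔU = nCvΔT = 1.60×26.0×(643−1060) = -17500 J.
Q = 0 for an adiabatic process, so W = −ΔU = 17500 J.
Net over both steps: W = -4730 J, Q = -2780 J, ΔU = 1950 J.

643 K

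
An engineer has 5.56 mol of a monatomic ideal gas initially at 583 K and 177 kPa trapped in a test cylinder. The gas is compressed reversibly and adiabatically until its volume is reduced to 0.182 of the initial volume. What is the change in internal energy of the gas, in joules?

85400 J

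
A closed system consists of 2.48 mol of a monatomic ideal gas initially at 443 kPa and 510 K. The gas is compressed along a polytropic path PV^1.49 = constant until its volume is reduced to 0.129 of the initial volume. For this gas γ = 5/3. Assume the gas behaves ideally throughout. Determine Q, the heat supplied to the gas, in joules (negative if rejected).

-9830 J

V₁ = nRT₁/P₁ = 2.48×8.314×510/443 = 23.7 L.
Polytropic n=1.49: T₂ = T₁(V₁/V₂)^(n−1) = 510×(7.75)^0.49 = 1390 K; P₂ = P₁(V₁/V₂)^n = 9370 kPa.
W = (P₁V₁−P₂V₂)/(n−1) = (443×23.7−9370×3.06)/0.49 = -37100 J.
ΔU = nCvΔT = 2.48×12.5×(1390−510) = 27300 J.
Q = ΔU + W = -9830 J.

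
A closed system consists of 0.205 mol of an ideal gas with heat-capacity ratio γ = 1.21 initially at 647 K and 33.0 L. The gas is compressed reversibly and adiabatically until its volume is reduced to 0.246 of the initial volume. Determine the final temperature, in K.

P₁ = nRT₁/V₁ = 0.205×8.314×647/33.0 = 33.4 kPa.
Adiabatic: TV^(γ−1) = const ⇒ T₂ = 647×(4.07)^0.210 = 869 K; PV^γ = const ⇒ P₂ = 182 kPa.

869 K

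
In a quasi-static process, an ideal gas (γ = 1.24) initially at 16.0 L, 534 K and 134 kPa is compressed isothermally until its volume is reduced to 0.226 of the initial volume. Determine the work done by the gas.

-3190 J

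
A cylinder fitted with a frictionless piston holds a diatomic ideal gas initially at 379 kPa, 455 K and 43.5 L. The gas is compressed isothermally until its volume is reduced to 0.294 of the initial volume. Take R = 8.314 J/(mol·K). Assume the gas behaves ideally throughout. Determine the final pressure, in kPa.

1290 kPa

Isothermal: T stays 455 K; PV = const ⇒ V₂ = 12.8 L, P₂ = 1290 kPa.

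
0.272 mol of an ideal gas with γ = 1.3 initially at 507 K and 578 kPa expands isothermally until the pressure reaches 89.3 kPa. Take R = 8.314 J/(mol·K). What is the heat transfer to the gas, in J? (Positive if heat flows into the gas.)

V₁ = nRT₁/P₁ = 0.272×8.314×507/578 = 1.98 L.
Isothermal: T stays 507 K; PV = const ⇒ V₂ = 12.8 L, P₂ = 89.3 kPa.
ΔU = 0 (ideal gas, T constant).
W = nRT ln(V₂/V₁) = 0.272×8.314×507×ln(6.47) = 2140 J.
Q = ΔU + W = 2140 J.

2140 J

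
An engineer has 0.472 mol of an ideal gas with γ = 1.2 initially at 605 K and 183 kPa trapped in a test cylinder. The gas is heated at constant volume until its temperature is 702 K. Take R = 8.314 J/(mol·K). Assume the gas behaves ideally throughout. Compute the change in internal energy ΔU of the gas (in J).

V₁ = nRT₁/P₁ = 0.472×8.314×605/183 = 13.0 L.
Isochoric: V stays 13.0 L; P/T = const ⇒ T₂ = 702 K, P₂ = 212 kPa.
For an ideal gas ΔU = nCvΔT with Cv = R/(γ−1) = 41.6 J/(mol·K).
ΔU = 0.472×41.6×(702−605) = 1900 J.

1900 J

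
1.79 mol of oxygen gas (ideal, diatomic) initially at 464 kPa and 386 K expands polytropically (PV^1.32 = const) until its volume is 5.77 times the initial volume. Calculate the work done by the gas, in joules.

V₁ = nRT₁/P₁ = 1.79×8.314×386/464 = 12.4 L.
Polytropic n=1.32: T₂ = T₁(V₁/V₂)^(n−1) = 386×(0.173)^0.32 = 220 K; P₂ = P₁(V₁/V₂)^n = 45.9 kPa.
W = (P₁V₁−P₂V₂)/(n−1) = (464×12.4−45.9×71.4)/0.32 = 7710 J.

7710 J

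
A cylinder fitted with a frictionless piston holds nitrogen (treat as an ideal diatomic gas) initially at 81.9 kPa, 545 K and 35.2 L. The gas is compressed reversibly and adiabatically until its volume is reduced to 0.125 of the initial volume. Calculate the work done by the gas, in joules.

n = P₁V₁/(RT₁) = 81.9×35.2/(8.314×545) = 0.636 mol.
Adiabatic: TV^(γ−1) = const ⇒ T₂ = 545×(8.00)^0.400 = 1250 K; PV^γ = const ⇒ P₂ = 1510 kPa.
ΔU = nCvΔT = 0.636×20.8×(1250−545) = 9350 J.
Q = 0 for an adiabatic process, so W = −ΔU = -9350 J.

-9350 J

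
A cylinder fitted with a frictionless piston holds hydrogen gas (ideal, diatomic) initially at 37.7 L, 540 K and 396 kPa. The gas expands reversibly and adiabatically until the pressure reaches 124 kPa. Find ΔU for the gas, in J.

n = P₁V₁/(RT₁) = 396×37.7/(8.314×540) = 3.33 mol.
Adiabatic: T₂/T₁ = (P₂/P₁)^((γ−1)/γ) ⇒ T₂ = 540×(0.313)^0.286 = 388 K; V₂ = 86.4 L.
For an ideal gas ΔU = nCvΔT with Cv = (5/2)R = 20.8 J/(mol·K).
ΔU = 3.33×20.8×(388−540) = -10500 J.

-10500 J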